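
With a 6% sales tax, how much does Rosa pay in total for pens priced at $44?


Calculate the tax:
6% of $44 = $2.64
Add tax to price:
$44 + $2.64 = $46.64

$46.64


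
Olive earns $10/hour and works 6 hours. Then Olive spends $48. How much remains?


Calculate earnings:
6 x $10 = $60
Subtract spending:
$60 - $48 = $12

$12


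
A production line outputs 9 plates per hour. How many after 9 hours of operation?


Production rate: 9 plates per hour
Time: 9 hours
Total: 9 x 9 = 81 plates

81 plates


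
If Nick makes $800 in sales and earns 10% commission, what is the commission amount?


Convert rate to decimal:
10% = 0.1
Multiply by sales:
$800 x 0.1 = $80

$80


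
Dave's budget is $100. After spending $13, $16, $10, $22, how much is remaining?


Add up expenses:
$13 + $16 + $10 + $22 = $61
Subtract from budget:
$100 - $61 = $39

$39


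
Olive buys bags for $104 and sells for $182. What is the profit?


Selling price = $182
Cost price = $104
Profit = selling price - cost price:
Profit = $182 - $104 = $78

$78


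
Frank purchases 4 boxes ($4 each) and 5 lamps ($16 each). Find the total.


Cost of boxes:
4 x $4 = $16
Cost of lamps:
5 x $16 = $80
Add both:
$16 + $80 = $96

$96


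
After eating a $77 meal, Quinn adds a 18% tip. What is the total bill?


Calculate the tip:
18% of $77 = $13.86
Add tip to meal cost:
$77 + $13.86 = $90.86

$90.86


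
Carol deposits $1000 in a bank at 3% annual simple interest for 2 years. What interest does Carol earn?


Use the formula I = P x R x T / 100
P x R x T = 1000 x 3 x 2 = 6000
I = 6000 / 100 = $60

$60


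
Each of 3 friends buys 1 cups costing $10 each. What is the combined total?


Cost per person:
1 x $10 = $10
Group total:
3 x $10 = $30

$30


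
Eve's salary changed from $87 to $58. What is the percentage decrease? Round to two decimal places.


Find the absolute change:
|58 - 87| = 29
Divide by original and multiply by 100:
29 / 87 x 100 = 33.3333...% ≈ 33.33%

33.33%


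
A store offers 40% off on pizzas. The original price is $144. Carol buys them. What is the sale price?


Calculate the discount amount:
40% of $144 = $57.60
Subtract from original:
$144 - $57.60 = $86.40

$86.40


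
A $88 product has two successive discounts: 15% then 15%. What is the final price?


First discount:
15% of $88 = $13.20
Price after first discount:
$88 - $13.20 = $74.80
Second discount:
15% of $74.80 = $11.22
Final price:
$74.80 - $11.22 = $63.58

$63.58


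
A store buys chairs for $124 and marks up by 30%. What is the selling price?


Calculate the markup amount:
30% of $124 = $37.20
Add to cost:
$124 + $37.20 = $161.20

$161.20


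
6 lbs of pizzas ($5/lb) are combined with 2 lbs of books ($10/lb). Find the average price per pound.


Cost of pizzas:
6 x $5 = $30
Cost of books:
2 x $10 = $20
Total cost: $30 + $20 = $50
Total weight: 8 lbs
Average: $50 / 8 = $6.25/lb

$6.25/lb


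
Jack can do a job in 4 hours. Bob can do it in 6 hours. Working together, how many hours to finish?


Jack's rate: 1/4 of the job per hour
Bob's rate: 1/6 of the job per hour
Combined rate: 1/4 + 1/6 = 5/12 per hour
Time = 1 / (5/12) = 12/5 = 2.4 hours

2.4 hours


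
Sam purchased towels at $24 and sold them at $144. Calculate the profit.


Selling price = $144
Cost price = $24
Profit = selling price - cost price:
Profit = $144 - $24 = $120

$120


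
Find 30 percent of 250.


Convert percentage to decimal:
30% = 0.3
Multiply:
250 x 0.3 = 75

75


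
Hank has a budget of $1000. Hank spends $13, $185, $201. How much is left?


Add up expenses:
$13 + $185 + $201 = $399
Subtract from budget:
$1000 - $399 = $601

$601


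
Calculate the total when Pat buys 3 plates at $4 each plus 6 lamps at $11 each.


Cost of plates:
3 x $4 = $12
Cost of lamps:
6 x $11 = $66
Add both:
$12 + $66 = $78

$78


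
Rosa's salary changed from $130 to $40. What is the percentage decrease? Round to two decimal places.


Find the absolute change:
|40 - 130| = 90
Divide by original and multiply by 100:
90 / 130 x 100 = 69.2307...% ≈ 69.23%

69.23%


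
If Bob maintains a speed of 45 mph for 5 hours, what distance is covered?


Use the formula: distance = speed x time
Speed = 45 mph, Time = 5 hours
45 x 5 = 225 miles

225 miles


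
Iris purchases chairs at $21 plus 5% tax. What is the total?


Calculate the tax:
5% of $21 = $1.05
Add tax to price:
$21 + $1.05 = $22.05

$22.05


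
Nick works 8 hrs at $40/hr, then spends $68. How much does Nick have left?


Calculate earnings:
8 x $40 = $320
Subtract spending:
$320 - $68 = $252

$252


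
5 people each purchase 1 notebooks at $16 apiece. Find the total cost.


Cost per person:
1 x $16 = $16
Group total:
5 x $16 = $80

$80


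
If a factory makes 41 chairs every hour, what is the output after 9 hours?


Production rate: 41 chairs per hour
Time: 9 hours
Total: 41 x 9 = 369 chairs

369 chairs


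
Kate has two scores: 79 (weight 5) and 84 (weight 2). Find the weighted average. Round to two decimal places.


Weighted sum:
5 x 79 + 2 x 84 = 563
Total weight:
5 + 2 = 7
Weighted average:
563 / 7 = 80.4285... ≈ 80.43

80.43


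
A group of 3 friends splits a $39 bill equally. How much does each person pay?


Total bill: $39
Number of people: 3
Each pays: $39 / 3 = $13

$13


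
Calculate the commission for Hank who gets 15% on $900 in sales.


Convert rate to decimal:
15% = 0.15
Multiply by sales:
$900 x 0.15 = $135

$135


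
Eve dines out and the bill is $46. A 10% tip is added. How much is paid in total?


Calculate the tip:
10% of $46 = $4.60
Add tip to meal cost:
$46 + $4.60 = $50.60

$50.60


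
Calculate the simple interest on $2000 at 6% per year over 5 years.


Use the formula I = P x R x T / 100
P x R x T = 2000 x 6 x 5 = 60000
I = 60000 / 100 = $600

$600


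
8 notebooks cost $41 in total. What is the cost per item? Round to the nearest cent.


Total cost: $41
Number of items: 8
Unit price: $41 / 8 = $5.125 ≈ $5.13

$5.13


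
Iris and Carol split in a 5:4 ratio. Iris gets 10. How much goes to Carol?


Find the multiplier:
10 / 5 = 2
Apply to Carol's share:
4 x 2 = 8

8


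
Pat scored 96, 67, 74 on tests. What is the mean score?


Add the scores:
96 + 67 + 74 = 237
Divide by the number of tests:
237 / 3 = 79

79


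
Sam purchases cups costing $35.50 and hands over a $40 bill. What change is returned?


Start with the amount paid:
$40
Subtract the price:
$40 - $35.50 = $4.50

$4.50


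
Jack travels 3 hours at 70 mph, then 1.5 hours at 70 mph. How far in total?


Leg 1 distance:
70 x 3 = 210 miles
Leg 2 distance:
70 x 1.5 = 105 miles
Total distance:
210 + 105 = 315 miles

315 miles


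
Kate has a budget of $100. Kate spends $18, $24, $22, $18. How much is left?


Add up expenses:
$18 + $24 + $22 + $18 = $82
Subtract from budget:
$100 - $82 = $18

$18


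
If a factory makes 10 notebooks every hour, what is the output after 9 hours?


Production rate: 10 notebooks per hour
Time: 9 hours
Total: 10 x 9 = 90 notebooks

90 notebooks


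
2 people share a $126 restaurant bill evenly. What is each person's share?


Total bill: $126
Number of people: 2
Each pays: $126 / 2 = $63

$63


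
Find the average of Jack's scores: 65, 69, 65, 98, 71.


Add the scores:
65 + 69 + 65 + 98 + 71 = 368
Divide by the number of tests:
368 / 5 = 73.6

73.6


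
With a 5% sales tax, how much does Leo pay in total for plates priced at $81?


Calculate the tax:
5% of $81 = $4.05
Add tax to price:
$81 + $4.05 = $85.05

$85.05


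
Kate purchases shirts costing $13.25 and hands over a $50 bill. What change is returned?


Start with the amount paid:
$50
Subtract the price:
$50 - $13.25 = $36.75

$36.75


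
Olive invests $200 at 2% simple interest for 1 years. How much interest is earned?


Use the formula I = P x R x T / 100
P x R x T = 200 x 2 x 1 = 400
I = 400 / 100 = $4

$4


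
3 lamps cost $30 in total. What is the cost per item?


Total cost: $30
Number of items: 3
Unit price: $30 / 3 = $10

$10


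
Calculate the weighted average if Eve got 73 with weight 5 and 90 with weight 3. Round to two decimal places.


Weighted sum:
5 x 73 + 3 x 90 = 635
Total weight:
5 + 3 = 8
Weighted average:
635 / 8 = 79.375 ≈ 79.38

79.38


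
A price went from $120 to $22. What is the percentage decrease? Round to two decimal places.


Find the absolute change:
|22 - 120| = 98
Divide by original and multiply by 100:
98 / 120 x 100 = 81.6666...% ≈ 81.67%

81.67%


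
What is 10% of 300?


Convert percentage to decimal:
10% = 0.1
Multiply:
300 x 0.1 = 30

30


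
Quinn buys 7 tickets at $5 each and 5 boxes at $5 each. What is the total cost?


Cost of tickets:
7 x $5 = $35
Cost of boxes:
5 x $5 = $25
Add both:
$35 + $25 = $60

$60


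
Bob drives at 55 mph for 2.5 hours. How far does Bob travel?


Use the formula: distance = speed x time
Speed = 55 mph, Time = 2.5 hours
55 x 2.5 = 137.5 miles

137.5 miles


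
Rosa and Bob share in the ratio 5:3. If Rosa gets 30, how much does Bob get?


Find the multiplier:
30 / 5 = 6
Apply to Bob's share:
3 x 6 = 18

18


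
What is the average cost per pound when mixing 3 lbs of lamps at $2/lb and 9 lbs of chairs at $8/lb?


Cost of lamps:
3 x $2 = $6
Cost of chairs:
9 x $8 = $72
Total cost: $6 + $72 = $78
Total weight: 12 lbs
Average: $78 / 12 = $6.50/lb

$6.50/lb


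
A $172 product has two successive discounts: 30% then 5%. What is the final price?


First discount:
30% of $172 = $51.60
Price after first discount:
$172 - $51.60 = $120.40
Second discount:
5% of $120.40 = $6.02
Final price:
$120.40 - $6.02 = $114.38

$114.38


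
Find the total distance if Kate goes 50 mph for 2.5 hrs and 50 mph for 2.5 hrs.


Leg 1 distance:
50 x 2.5 = 125 miles
Leg 2 distance:
50 x 2.5 = 125 miles
Total distance:
125 + 125 = 250 miles

250 miles


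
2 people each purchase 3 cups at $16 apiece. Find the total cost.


Cost per person:
3 x $16 = $48
Group total:
2 x $48 = $96

$96


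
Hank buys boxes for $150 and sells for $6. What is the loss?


Selling price = $6
Cost price = $150
Loss = cost price - selling price:
Loss = $150 - $6 = $144

$144


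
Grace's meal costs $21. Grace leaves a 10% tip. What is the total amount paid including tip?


Calculate the tip:
10% of $21 = $2.10
Add tip to meal cost:
$21 + $2.10 = $23.10

$23.10


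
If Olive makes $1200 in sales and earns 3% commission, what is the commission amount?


Convert rate to decimal:
3% = 0.03
Multiply by sales:
$1200 x 0.03 = $36

$36


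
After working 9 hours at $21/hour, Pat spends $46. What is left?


Calculate earnings:
9 x $21 = $189
Subtract spending:
$189 - $46 = $143

$143


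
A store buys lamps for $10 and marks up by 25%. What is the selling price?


Calculate the markup amount:
25% of $10 = $2.50
Add to cost:
$10 + $2.50 = $12.50

$12.50


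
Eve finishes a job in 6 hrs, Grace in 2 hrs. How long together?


Eve's rate: 1/6 of the job per hour
Grace's rate: 1/2 of the job per hour
Combined rate: 1/6 + 1/2 = 2/3 per hour
Time = 1 / (2/3) = 3/2 = 1.5 hours

1.5 hours


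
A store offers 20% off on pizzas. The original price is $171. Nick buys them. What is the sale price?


Calculate the discount amount:
20% of $171 = $34.20
Subtract from original:
$171 - $34.20 = $136.80

$136.80


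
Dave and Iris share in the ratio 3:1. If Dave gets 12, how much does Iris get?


Find the multiplier:
12 / 3 = 4
Apply to Iris's share:
1 x 4 = 4

4


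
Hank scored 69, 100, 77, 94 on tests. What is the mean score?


Add the scores:
69 + 100 + 77 + 94 = 340
Divide by the number of tests:
340 / 4 = 85

85


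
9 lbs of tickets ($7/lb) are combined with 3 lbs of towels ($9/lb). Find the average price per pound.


Cost of tickets:
9 x $7 = $63
Cost of towels:
3 x $9 = $27
Total cost: $63 + $27 = $90
Total weight: 12 lbs
Average: $90 / 12 = $7.50/lb

$7.50/lb


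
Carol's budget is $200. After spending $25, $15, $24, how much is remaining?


Add up expenses:
$25 + $15 + $24 = $64
Subtract from budget:
$200 - $64 = $136

$136


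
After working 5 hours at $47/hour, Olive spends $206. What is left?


Calculate earnings:
5 x $47 = $235
Subtract spending:
$235 - $206 = $29

$29


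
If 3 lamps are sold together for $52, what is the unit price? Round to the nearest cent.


Total cost: $52
Number of items: 3
Unit price: $52 / 3 = $17.3333... ≈ $17.33

$17.33


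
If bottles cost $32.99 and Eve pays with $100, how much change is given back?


Start with the amount paid:
$100
Subtract the price:
$100 - $32.99 = $67.01

$67.01


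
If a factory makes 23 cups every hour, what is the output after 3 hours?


Production rate: 23 cups per hour
Time: 3 hours
Total: 23 x 3 = 69 cups

69 cups


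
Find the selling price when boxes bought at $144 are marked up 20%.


Calculate the markup amount:
20% of $144 = $28.80
Add to cost:
$144 + $28.80 = $172.80

$172.80


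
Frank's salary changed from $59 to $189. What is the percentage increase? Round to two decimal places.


Find the absolute change:
|189 - 59| = 130
Divide by original and multiply by 100:
130 / 59 x 100 = 220.3389...% ≈ 220.34%

220.34%


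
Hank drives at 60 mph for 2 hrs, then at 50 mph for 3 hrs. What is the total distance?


Leg 1 distance:
60 x 2 = 120 miles
Leg 2 distance:
50 x 3 = 150 miles
Total distance:
120 + 150 = 270 miles

270 miles


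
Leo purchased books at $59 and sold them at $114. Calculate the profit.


Selling price = $114
Cost price = $59
Profit = selling price - cost price:
Profit = $114 - $59 = $55

$55


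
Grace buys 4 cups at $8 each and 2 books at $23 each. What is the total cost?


Cost of cups:
4 x $8 = $32
Cost of books:
2 x $23 = $46
Add both:
$32 + $46 = $78

$78


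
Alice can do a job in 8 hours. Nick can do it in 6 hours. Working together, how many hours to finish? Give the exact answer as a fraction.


Alice's rate: 1/8 of the job per hour
Nick's rate: 1/6 of the job per hour
Combined rate: 1/8 + 1/6 = 7/24 per hour
Time = 1 / (7/24) = 24/7 hours (≈ 3.43 hours)

24/7 hours


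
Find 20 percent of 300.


Convert percentage to decimal:
20% = 0.2
Multiply:
300 x 0.2 = 60

60


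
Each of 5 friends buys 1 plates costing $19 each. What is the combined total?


Cost per person:
1 x $19 = $19
Group total:
5 x $19 = $95

$95


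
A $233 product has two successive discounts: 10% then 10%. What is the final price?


First discount:
10% of $233 = $23.30
Price after first discount:
$233 - $23.30 = $209.70
Second discount:
10% of $209.70 = $20.97
Final price:
$209.70 - $20.97 = $188.73

$188.73


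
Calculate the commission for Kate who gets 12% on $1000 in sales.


Convert rate to decimal:
12% = 0.12
Multiply by sales:
$1000 x 0.12 = $120

$120


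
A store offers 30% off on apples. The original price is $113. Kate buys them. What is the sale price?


Calculate the discount amount:
30% of $113 = $33.90
Subtract from original:
$113 - $33.90 = $79.10

$79.10


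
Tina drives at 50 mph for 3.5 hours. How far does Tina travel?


Use the formula: distance = speed x time
Speed = 50 mph, Time = 3.5 hours
50 x 3.5 = 175 miles

175 miles


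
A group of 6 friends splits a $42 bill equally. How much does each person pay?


Total bill: $42
Number of people: 6
Each pays: $42 / 6 = $7

$7


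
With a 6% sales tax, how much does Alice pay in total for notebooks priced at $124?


Calculate the tax:
6% of $124 = $7.44
Add tax to price:
$124 + $7.44 = $131.44

$131.44


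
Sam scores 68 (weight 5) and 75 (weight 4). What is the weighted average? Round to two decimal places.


Weighted sum:
5 x 68 + 4 x 75 = 640
Total weight:
5 + 4 = 9
Weighted average:
640 / 9 = 71.1111... ≈ 71.11

71.11


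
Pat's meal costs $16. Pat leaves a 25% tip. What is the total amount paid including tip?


Calculate the tip:
25% of $16 = $4
Add tip to meal cost:
$16 + $4 = $20

$20


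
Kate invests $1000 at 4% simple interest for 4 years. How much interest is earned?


Use the formula I = P x R x T / 100
P x R x T = 1000 x 4 x 4 = 16000
I = 16000 / 100 = $160

$160


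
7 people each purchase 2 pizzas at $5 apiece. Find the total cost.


Cost per person:
2 x $5 = $10
Group total:
7 x $10 = $70

$70


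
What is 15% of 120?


Convert percentage to decimal:
15% = 0.15
Multiply:
120 x 0.15 = 18

18


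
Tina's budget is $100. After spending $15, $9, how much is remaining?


Add up expenses:
$15 + $9 = $24
Subtract from budget:
$100 - $24 = $76

$76


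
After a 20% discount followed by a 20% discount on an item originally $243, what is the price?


First discount:
20% of $243 = $48.60
Price after first discount:
$243 - $48.60 = $194.40
Second discount:
20% of $194.40 = $38.88
Final price:
$194.40 - $38.88 = $155.52

$155.52


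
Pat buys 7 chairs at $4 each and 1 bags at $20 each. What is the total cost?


Cost of chairs:
7 x $4 = $28
Cost of bags:
1 x $20 = $20
Add both:
$28 + $20 = $48

$48


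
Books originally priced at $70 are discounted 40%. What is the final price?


Calculate the discount amount:
40% of $70 = $28
Subtract from original:
$70 - $28 = $42

$42


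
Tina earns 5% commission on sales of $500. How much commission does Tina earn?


Convert rate to decimal:
5% = 0.05
Multiply by sales:
$500 x 0.05 = $25

$25


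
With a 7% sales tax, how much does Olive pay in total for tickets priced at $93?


Calculate the tax:
7% of $93 = $6.51
Add tax to price:
$93 + $6.51 = $99.51

$99.51


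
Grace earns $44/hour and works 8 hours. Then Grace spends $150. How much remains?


Calculate earnings:
8 x $44 = $352
Subtract spending:
$352 - $150 = $202

$202


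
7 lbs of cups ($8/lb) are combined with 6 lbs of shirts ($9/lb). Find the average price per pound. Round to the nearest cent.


Cost of cups:
7 x $8 = $56
Cost of shirts:
6 x $9 = $54
Total cost: $56 + $54 = $110
Total weight: 13 lbs
Average: $110 / 13 = $8.4615... ≈ $8.46/lb

$8.46/lb


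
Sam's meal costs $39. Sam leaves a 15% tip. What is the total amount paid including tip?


Calculate the tip:
15% of $39 = $5.85
Add tip to meal cost:
$39 + $5.85 = $44.85

$44.85


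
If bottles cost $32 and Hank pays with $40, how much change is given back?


Start with the amount paid:
$40
Subtract the price:
$40 - $32 = $8

$8


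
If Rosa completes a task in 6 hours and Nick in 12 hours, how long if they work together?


Rosa's rate: 1/6 of the job per hour
Nick's rate: 1/12 of the job per hour
Combined rate: 1/6 + 1/12 = 1/4 per hour
Time = 1 / (1/4) = 4 hours

4 hours


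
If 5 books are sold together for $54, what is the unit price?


Total cost: $54
Number of items: 5
Unit price: $54 / 5 = $10.80

$10.80


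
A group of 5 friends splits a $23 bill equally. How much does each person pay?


Total bill: $23
Number of people: 5
Each pays: $23 / 5 = $4.60

$4.60


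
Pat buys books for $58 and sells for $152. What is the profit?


Selling price = $152
Cost price = $58
Profit = selling price - cost price:
Profit = $152 - $58 = $94

$94


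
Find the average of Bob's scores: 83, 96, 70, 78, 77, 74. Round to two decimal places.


Add the scores:
83 + 96 + 70 + 78 + 77 + 74 = 478
Divide by the number of tests:
478 / 6 = 79.6666... ≈ 79.67

79.67


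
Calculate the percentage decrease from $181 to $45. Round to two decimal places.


Find the absolute change:
|45 - 181| = 136
Divide by original and multiply by 100:
136 / 181 x 100 = 75.1381...% ≈ 75.14%

75.14%


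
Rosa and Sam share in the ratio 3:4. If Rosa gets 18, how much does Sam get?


Find the multiplier:
18 / 3 = 6
Apply to Sam's share:
4 x 6 = 24

24


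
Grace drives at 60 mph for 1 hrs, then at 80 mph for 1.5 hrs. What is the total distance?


Leg 1 distance:
60 x 1 = 60 miles
Leg 2 distance:
80 x 1.5 = 120 miles
Total distance:
60 + 120 = 180 miles

180 miles


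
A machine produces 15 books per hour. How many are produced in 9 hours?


Production rate: 15 books per hour
Time: 9 hours
Total: 15 x 9 = 135 books

135 books


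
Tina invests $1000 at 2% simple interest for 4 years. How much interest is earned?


Use the formula I = P x R x T / 100
P x R x T = 1000 x 2 x 4 = 8000
I = 8000 / 100 = $80

$80


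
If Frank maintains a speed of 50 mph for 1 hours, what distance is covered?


Use the formula: distance = speed x time
Speed = 50 mph, Time = 1 hours
50 x 1 = 50 miles

50 miles


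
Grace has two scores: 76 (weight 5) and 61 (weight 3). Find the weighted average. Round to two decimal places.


Weighted sum:
5 x 76 + 3 x 61 = 563
Total weight:
5 + 3 = 8
Weighted average:
563 / 8 = 70.375 ≈ 70.38

70.38


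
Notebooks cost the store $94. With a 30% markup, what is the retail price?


Calculate the markup amount:
30% of $94 = $28.20
Add to cost:
$94 + $28.20 = $122.20

$122.20


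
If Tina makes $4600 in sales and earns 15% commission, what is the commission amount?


Convert rate to decimal:
15% = 0.15
Multiply by sales:
$4600 x 0.15 = $690

$690


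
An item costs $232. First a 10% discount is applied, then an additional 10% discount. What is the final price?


First discount:
10% of $232 = $23.20
Price after first discount:
$232 - $23.20 = $208.80
Second discount:
10% of $208.80 = $20.88
Final price:
$208.80 - $20.88 = $187.92

$187.92


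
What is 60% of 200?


Convert percentage to decimal:
60% = 0.6
Multiply:
200 x 0.6 = 120

120


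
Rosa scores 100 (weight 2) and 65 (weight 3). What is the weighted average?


Weighted sum:
2 x 100 + 3 x 65 = 395
Total weight:
2 + 3 = 5
Weighted average:
395 / 5 = 79

79


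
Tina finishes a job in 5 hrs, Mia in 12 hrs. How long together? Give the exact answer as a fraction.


Tina's rate: 1/5 of the job per hour
Mia's rate: 1/12 of the job per hour
Combined rate: 1/5 + 1/12 = 17/60 per hour
Time = 1 / (17/60) = 60/17 hours (≈ 3.53 hours)

60/17 hours


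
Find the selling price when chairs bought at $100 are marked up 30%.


Calculate the markup amount:
30% of $100 = $30
Add to cost:
$100 + $30 = $130

$130


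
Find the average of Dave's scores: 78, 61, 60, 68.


Add the scores:
78 + 61 + 60 + 68 = 267
Divide by the number of tests:
267 / 4 = 66.75

66.75


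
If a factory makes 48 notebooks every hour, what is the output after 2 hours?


Production rate: 48 notebooks per hour
Time: 2 hours
Total: 48 x 2 = 96 notebooks

96 notebooks


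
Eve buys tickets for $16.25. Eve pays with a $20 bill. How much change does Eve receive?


Start with the amount paid:
$20
Subtract the price:
$20 - $16.25 = $3.75

$3.75


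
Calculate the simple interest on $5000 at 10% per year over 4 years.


Use the formula I = P x R x T / 100
P x R x T = 5000 x 10 x 4 = 200000
I = 200000 / 100 = $2000

$2000


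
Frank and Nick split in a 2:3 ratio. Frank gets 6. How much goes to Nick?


Find the multiplier:
6 / 2 = 3
Apply to Nick's share:
3 x 3 = 9

9


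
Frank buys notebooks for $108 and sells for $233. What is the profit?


Selling price = $233
Cost price = $108
Profit = selling price - cost price:
Profit = $233 - $108 = $125

$125


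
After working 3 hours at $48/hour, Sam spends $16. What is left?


Calculate earnings:
3 x $48 = $144
Subtract spending:
$144 - $16 = $128

$128


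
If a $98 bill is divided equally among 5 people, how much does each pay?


Total bill: $98
Number of people: 5
Each pays: $98 / 5 = $19.60

$19.60


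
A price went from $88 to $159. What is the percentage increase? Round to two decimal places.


Find the absolute change:
|159 - 88| = 71
Divide by original and multiply by 100:
71 / 88 x 100 = 80.6818...% ≈ 80.68%

80.68%


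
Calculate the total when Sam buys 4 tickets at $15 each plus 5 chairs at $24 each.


Cost of tickets:
4 x $15 = $60
Cost of chairs:
5 x $24 = $120
Add both:
$60 + $120 = $180

$180


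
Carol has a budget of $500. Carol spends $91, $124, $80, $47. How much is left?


Add up expenses:
$91 + $124 + $80 + $47 = $342
Subtract from budget:
$500 - $342 = $158

$158


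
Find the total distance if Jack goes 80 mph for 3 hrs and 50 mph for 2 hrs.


Leg 1 distance:
80 x 3 = 240 miles
Leg 2 distance:
50 x 2 = 100 miles
Total distance:
240 + 100 = 340 miles

340 miles


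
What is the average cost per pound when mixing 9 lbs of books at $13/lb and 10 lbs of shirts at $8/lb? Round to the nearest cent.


Cost of books:
9 x $13 = $117
Cost of shirts:
10 x $8 = $80
Total cost: $117 + $80 = $197
Total weight: 19 lbs
Average: $197 / 19 = $10.3684... ≈ $10.37/lb

$10.37/lb


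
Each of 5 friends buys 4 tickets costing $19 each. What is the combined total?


Cost per person:
4 x $19 = $76
Group total:
5 x $76 = $380

$380


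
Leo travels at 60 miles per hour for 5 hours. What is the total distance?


Use the formula: distance = speed x time
Speed = 60 mph, Time = 5 hours
60 x 5 = 300 miles

300 miles


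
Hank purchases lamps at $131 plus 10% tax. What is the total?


Calculate the tax:
10% of $131 = $13.10
Add tax to price:
$131 + $13.10 = $144.10

$144.10


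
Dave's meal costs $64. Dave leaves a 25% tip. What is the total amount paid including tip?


Calculate the tip:
25% of $64 = $16
Add tip to meal cost:
$64 + $16 = $80

$80


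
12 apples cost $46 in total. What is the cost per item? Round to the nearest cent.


Total cost: $46
Number of items: 12
Unit price: $46 / 12 = $3.8333... ≈ $3.83

$3.83


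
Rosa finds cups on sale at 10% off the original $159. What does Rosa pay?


Calculate the discount amount:
10% of $159 = $15.90
Subtract from original:
$159 - $15.90 = $143.10

$143.10


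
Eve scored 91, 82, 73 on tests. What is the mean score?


Add the scores:
91 + 82 + 73 = 246
Divide by the number of tests:
246 / 3 = 82

82


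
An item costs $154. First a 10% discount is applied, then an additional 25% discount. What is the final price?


First discount:
10% of $154 = $15.40
Price after first discount:
$154 - $15.40 = $138.60
Second discount:
25% of $138.60 = $34.65
Final price:
$138.60 - $34.65 = $103.95

$103.95


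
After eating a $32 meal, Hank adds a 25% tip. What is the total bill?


Calculate the tip:
25% of $32 = $8
Add tip to meal cost:
$32 + $8 = $40

$40


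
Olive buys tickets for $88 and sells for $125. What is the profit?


Selling price = $125
Cost price = $88
Profit = selling price - cost price:
Profit = $125 - $88 = $37

$37


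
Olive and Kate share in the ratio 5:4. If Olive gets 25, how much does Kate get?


Find the multiplier:
25 / 5 = 5
Apply to Kate's share:
4 x 5 = 20

20


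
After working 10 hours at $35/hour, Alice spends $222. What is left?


Calculate earnings:
10 x $35 = $350
Subtract spending:
$350 - $222 = $128

$128


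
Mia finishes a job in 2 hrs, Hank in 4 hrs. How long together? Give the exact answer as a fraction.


Mia's rate: 1/2 of the job per hour
Hank's rate: 1/4 of the job per hour
Combined rate: 1/2 + 1/4 = 3/4 per hour
Time = 1 / (3/4) = 4/3 hours (≈ 1.33 hours)

4/3 hours


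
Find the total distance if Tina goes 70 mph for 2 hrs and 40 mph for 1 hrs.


Leg 1 distance:
70 x 2 = 140 miles
Leg 2 distance:
40 x 1 = 40 miles
Total distance:
140 + 40 = 180 miles

180 miles


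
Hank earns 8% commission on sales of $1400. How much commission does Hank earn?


Convert rate to decimal:
8% = 0.08
Multiply by sales:
$1400 x 0.08 = $112

$112


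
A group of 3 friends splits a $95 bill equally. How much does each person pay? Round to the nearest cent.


Total bill: $95
Number of people: 3
Each pays: $95 / 3 = $31.6666... ≈ $31.67

$31.67


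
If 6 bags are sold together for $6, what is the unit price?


Total cost: $6
Number of items: 6
Unit price: $6 / 6 = $1

$1


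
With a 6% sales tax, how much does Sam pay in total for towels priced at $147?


Calculate the tax:
6% of $147 = $8.82
Add tax to price:
$147 + $8.82 = $155.82

$155.82


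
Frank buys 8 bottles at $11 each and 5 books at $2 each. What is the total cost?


Cost of bottles:
8 x $11 = $88
Cost of books:
5 x $2 = $10
Add both:
$88 + $10 = $98

$98


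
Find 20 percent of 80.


Convert percentage to decimal:
20% = 0.2
Multiply:
80 x 0.2 = 16

16


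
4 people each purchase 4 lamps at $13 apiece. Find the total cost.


Cost per person:
4 x $13 = $52
Group total:
4 x $52 = $208

$208


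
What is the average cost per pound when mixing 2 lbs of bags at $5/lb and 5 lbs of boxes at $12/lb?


Cost of bags:
2 x $5 = $10
Cost of boxes:
5 x $12 = $60
Total cost: $10 + $60 = $70
Total weight: 7 lbs
Average: $70 / 7 = $10/lb

$10/lb


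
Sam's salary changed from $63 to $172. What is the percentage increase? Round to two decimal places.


Find the absolute change:
|172 - 63| = 109
Divide by original and multiply by 100:
109 / 63 x 100 = 173.0158...% ≈ 173.02%

173.02%


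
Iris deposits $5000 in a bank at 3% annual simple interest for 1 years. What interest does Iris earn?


Use the formula I = P x R x T / 100
P x R x T = 5000 x 3 x 1 = 15000
I = 15000 / 100 = $150

$150


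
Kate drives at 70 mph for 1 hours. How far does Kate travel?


Use the formula: distance = speed x time
Speed = 70 mph, Time = 1 hours
70 x 1 = 70 miles

70 miles


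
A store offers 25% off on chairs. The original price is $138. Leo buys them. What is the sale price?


Calculate the discount amount:
25% of $138 = $34.50
Subtract from original:
$138 - $34.50 = $103.50

$103.50


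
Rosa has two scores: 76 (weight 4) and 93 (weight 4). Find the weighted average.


Weighted sum:
4 x 76 + 4 x 93 = 676
Total weight:
4 + 4 = 8
Weighted average:
676 / 8 = 84.5

84.5


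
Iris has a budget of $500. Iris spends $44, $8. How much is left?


Add up expenses:
$44 + $8 = $52
Subtract from budget:
$500 - $52 = $448

$448


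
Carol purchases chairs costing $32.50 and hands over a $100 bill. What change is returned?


Start with the amount paid:
$100
Subtract the price:
$100 - $32.50 = $67.50

$67.50


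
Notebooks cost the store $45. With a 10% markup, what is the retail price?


Calculate the markup amount:
10% of $45 = $4.50
Add to cost:
$45 + $4.50 = $49.50

$49.50


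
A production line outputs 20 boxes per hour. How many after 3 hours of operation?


Production rate: 20 boxes per hour
Time: 3 hours
Total: 20 x 3 = 60 boxes

60 boxes


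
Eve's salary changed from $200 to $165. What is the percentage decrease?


Find the absolute change:
|165 - 200| = 35
Divide by original and multiply by 100:
35 / 200 x 100 = 17.5%

17.5%


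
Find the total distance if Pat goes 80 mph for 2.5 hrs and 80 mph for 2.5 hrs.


Leg 1 distance:
80 x 2.5 = 200 miles
Leg 2 distance:
80 x 2.5 = 200 miles
Total distance:
200 + 200 = 400 miles

400 miles


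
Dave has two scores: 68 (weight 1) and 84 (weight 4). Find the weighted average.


Weighted sum:
1 x 68 + 4 x 84 = 404
Total weight:
1 + 4 = 5
Weighted average:
404 / 5 = 80.8

80.8


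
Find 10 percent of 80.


Convert percentage to decimal:
10% = 0.1
Multiply:
80 x 0.1 = 8

8


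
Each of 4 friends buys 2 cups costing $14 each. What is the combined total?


Cost per person:
2 x $14 = $28
Group total:
4 x $28 = $112

$112


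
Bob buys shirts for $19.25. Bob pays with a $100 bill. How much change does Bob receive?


Start with the amount paid:
$100
Subtract the price:
$100 - $19.25 = $80.75

$80.75


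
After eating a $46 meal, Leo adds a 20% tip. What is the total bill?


Calculate the tip:
20% of $46 = $9.20
Add tip to meal cost:
$46 + $9.20 = $55.20

$55.20


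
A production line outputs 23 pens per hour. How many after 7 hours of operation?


Production rate: 23 pens per hour
Time: 7 hours
Total: 23 x 7 = 161 pens

161 pens


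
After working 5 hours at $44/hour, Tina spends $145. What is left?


Calculate earnings:
5 x $44 = $220
Subtract spending:
$220 - $145 = $75

$75


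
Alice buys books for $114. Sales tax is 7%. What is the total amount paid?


Calculate the tax:
7% of $114 = $7.98
Add tax to price:
$114 + $7.98 = $121.98

$121.98


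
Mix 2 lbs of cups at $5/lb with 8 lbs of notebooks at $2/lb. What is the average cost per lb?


Cost of cups:
2 x $5 = $10
Cost of notebooks:
8 x $2 = $16
Total cost: $10 + $16 = $26
Total weight: 10 lbs
Average: $26 / 10 = $2.60/lb

$2.60/lb


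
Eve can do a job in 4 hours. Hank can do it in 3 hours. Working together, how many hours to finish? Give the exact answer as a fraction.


Eve's rate: 1/4 of the job per hour
Hank's rate: 1/3 of the job per hour
Combined rate: 1/4 + 1/3 = 7/12 per hour
Time = 1 / (7/12) = 12/7 hours (≈ 1.71 hours)

12/7 hours


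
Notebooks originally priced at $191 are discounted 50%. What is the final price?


Calculate the discount amount:
50% of $191 = $95.50
Subtract from original:
$191 - $95.50 = $95.50

$95.50


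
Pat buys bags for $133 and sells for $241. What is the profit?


Selling price = $241
Cost price = $133
Profit = selling price - cost price:
Profit = $241 - $133 = $108

$108


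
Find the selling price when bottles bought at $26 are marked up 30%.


Calculate the markup amount:
30% of $26 = $7.80
Add to cost:
$26 + $7.80 = $33.80

$33.80


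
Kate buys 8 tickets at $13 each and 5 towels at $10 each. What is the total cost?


Cost of tickets:
8 x $13 = $104
Cost of towels:
5 x $10 = $50
Add both:
$104 + $50 = $154

$154


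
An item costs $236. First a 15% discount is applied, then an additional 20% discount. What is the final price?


First discount:
15% of $236 = $35.40
Price after first discount:
$236 - $35.40 = $200.60
Second discount:
20% of $200.60 = $40.12
Final price:
$200.60 - $40.12 = $160.48

$160.48


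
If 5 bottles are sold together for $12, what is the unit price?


Total cost: $12
Number of items: 5
Unit price: $12 / 5 = $2.40

$2.40


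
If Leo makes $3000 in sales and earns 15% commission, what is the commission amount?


Convert rate to decimal:
15% = 0.15
Multiply by sales:
$3000 x 0.15 = $450

$450


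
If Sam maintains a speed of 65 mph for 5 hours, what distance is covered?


Use the formula: distance = speed x time
Speed = 65 mph, Time = 5 hours
65 x 5 = 325 miles

325 miles


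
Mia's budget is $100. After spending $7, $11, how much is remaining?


Add up expenses:
$7 + $11 = $18
Subtract from budget:
$100 - $18 = $82

$82


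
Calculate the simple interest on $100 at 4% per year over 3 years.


Use the formula I = P x R x T / 100
P x R x T = 100 x 4 x 3 = 1200
I = 1200 / 100 = $12

$12


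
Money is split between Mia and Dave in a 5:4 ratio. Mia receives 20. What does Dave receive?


Find the multiplier:
20 / 5 = 4
Apply to Dave's share:
4 x 4 = 16

16


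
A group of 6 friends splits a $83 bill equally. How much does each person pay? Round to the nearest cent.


Total bill: $83
Number of people: 6
Each pays: $83 / 6 = $13.8333... ≈ $13.83

$13.83


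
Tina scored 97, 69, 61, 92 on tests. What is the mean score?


Add the scores:
97 + 69 + 61 + 92 = 319
Divide by the number of tests:
319 / 4 = 79.75

79.75


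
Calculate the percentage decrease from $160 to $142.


Find the absolute change:
|142 - 160| = 18
Divide by original and multiply by 100:
18 / 160 x 100 = 11.25%

11.25%


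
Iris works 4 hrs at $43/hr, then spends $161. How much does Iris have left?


Calculate earnings:
4 x $43 = $172
Subtract spending:
$172 - $161 = $11

$11


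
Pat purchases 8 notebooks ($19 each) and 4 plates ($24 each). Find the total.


Cost of notebooks:
8 x $19 = $152
Cost of plates:
4 x $24 = $96
Add both:
$152 + $96 = $248

$248


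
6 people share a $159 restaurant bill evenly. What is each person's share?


Total bill: $159
Number of people: 6
Each pays: $159 / 6 = $26.50

$26.50


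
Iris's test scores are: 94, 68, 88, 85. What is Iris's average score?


Add the scores:
94 + 68 + 88 + 85 = 335
Divide by the number of tests:
335 / 4 = 83.75

83.75


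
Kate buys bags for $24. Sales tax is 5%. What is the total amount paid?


Calculate the tax:
5% of $24 = $1.20
Add tax to price:
$24 + $1.20 = $25.20

$25.20


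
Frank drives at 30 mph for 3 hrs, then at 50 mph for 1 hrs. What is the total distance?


Leg 1 distance:
30 x 3 = 90 miles
Leg 2 distance:
50 x 1 = 50 miles
Total distance:
90 + 50 = 140 miles

140 miles


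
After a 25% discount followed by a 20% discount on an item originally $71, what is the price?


First discount:
25% of $71 = $17.75
Price after first discount:
$71 - $17.75 = $53.25
Second discount:
20% of $53.25 = $10.65
Final price:
$53.25 - $10.65 = $42.60

$42.60


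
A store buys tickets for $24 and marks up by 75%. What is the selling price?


Calculate the markup amount:
75% of $24 = $18
Add to cost:
$24 + $18 = $42

$42


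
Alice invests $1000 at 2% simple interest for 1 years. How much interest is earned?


Use the formula I = P x R x T / 100
P x R x T = 1000 x 2 x 1 = 2000
I = 2000 / 100 = $20

$20


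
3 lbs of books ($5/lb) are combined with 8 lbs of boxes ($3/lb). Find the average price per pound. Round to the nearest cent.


Cost of books:
3 x $5 = $15
Cost of boxes:
8 x $3 = $24
Total cost: $15 + $24 = $39
Total weight: 11 lbs
Average: $39 / 11 = $3.5454... ≈ $3.55/lb

$3.55/lb


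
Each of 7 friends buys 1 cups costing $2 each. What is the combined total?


Cost per person:
1 x $2 = $2
Group total:
7 x $2 = $14

$14


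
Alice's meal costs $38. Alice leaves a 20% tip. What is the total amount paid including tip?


Calculate the tip:
20% of $38 = $7.60
Add tip to meal cost:
$38 + $7.60 = $45.60

$45.60


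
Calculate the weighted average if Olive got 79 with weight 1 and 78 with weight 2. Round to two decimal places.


Weighted sum:
1 x 79 + 2 x 78 = 235
Total weight:
1 + 2 = 3
Weighted average:
235 / 3 = 78.3333... ≈ 78.33

78.33


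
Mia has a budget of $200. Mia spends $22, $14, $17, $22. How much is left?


Add up expenses:
$22 + $14 + $17 + $22 = $75
Subtract from budget:
$200 - $75 = $125

$125


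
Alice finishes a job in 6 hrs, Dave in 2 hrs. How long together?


Alice's rate: 1/6 of the job per hour
Dave's rate: 1/2 of the job per hour
Combined rate: 1/6 + 1/2 = 2/3 per hour
Time = 1 / (2/3) = 3/2 = 1.5 hours

1.5 hours


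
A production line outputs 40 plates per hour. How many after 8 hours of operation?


Production rate: 40 plates per hour
Time: 8 hours
Total: 40 x 8 = 320 plates

320 plates


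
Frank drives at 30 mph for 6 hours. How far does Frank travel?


Use the formula: distance = speed x time
Speed = 30 mph, Time = 6 hours
30 x 6 = 180 miles

180 miles


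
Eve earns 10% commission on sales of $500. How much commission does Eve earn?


Convert rate to decimal:
10% = 0.1
Multiply by sales:
$500 x 0.1 = $50

$50


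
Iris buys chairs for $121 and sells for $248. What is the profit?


Selling price = $248
Cost price = $121
Profit = selling price - cost price:
Profit = $248 - $121 = $127

$127


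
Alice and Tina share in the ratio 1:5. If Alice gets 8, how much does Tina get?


Find the multiplier:
8 / 1 = 8
Apply to Tina's share:
5 x 8 = 40

40


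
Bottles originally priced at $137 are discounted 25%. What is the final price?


Calculate the discount amount:
25% of $137 = $34.25
Subtract from original:
$137 - $34.25 = $102.75

$102.75
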